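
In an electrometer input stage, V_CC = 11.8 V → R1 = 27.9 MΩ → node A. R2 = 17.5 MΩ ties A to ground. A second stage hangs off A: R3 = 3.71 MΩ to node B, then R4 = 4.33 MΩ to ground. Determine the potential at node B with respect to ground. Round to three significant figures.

Looking into the second stage from A: R3 + R4 = 8.040 MΩ appears in parallel with R2.
R2 ‖ (R3+R4) = 5.509 MΩ.
First divider: V_A = V_CC · 5.509/(27.9 + 5.509) = 1.946 V.
Then the unloaded second divider: V_B = V_A × R4/(R3+R4) = 1.946 × 0.5386 = 1.048 V.

V_B ≈ 1.05 V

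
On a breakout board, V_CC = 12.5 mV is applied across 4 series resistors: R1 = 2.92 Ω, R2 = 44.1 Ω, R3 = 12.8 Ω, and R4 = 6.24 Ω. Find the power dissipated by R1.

P ≈ 0.105 µW

ΣR = 66.06 Ω → I = 12.5/66.06 = 0.1892 mA.
V(R1) = I·R = 0.5525 mV; P = V·I = 0.5525 × 0.1892 = 0.1046 µW.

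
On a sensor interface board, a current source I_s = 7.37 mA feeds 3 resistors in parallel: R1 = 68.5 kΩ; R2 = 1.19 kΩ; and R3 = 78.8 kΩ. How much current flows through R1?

Total conductance ΣG = 1/68.5 + 1/1.19 + 1/78.8 = 0.8676 (units of 1/kΩ).
By the current-divider rule, I = I_s · G_k/ΣG = 7.37 × 0.01683 = 0.1240 mA.

I ≈ 0.124 mA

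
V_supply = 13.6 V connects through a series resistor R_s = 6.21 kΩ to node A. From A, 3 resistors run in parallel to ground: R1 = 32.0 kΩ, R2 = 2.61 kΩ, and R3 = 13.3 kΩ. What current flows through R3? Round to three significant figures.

I ≈ 0.253 mA

Equivalent of the parallel group: R_p = 2.043 kΩ.
V_A = 13.6 × 2.043/8.253 = 3.366 V.
Branch current I = V_A/R3 = 3.366/13.3 = 0.2531 mA.
(Check via current divider: I_total = 1.648 mA; share G_k/ΣG = 0.1536 → same result.)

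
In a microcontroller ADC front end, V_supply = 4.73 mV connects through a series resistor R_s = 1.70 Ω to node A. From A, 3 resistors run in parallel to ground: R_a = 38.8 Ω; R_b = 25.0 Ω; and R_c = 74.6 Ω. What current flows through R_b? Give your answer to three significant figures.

Parallel bank: R_p = 1/(1/38.8 + 1/25.0 + 1/74.6) = 12.63 Ω.
V_A = 4.73 × 12.63/14.33 = 4.169 mV.
Branch current I = V_A/R_b = 4.169/25.0 = 0.1668 mA.

I ≈ 0.167 mA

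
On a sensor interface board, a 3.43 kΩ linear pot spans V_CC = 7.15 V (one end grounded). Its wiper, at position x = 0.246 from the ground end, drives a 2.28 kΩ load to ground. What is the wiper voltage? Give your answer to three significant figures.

V_out ≈ 1.38 V

Split the track: R_lower = x·R_p = 0.8438 kΩ, R_upper = (1−x)·R_p = 2.586 kΩ.
(x·R_p) ‖ R_L = 0.6159 kΩ.
Loaded-divider output: V_out = 7.15 × 0.1923 = 1.375 V.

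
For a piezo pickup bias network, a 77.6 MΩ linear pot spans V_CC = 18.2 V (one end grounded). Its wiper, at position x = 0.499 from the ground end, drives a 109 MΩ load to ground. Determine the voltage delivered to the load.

Split the track: R_lower = x·R_p = 38.72 MΩ, R_upper = (1−x)·R_p = 38.88 MΩ.
R_L loads the lower segment: effective lower R = 28.57 MΩ.
Loaded-divider output: V_out = 18.2 × 0.4236 = 7.710 V.

V_out ≈ 7.71 V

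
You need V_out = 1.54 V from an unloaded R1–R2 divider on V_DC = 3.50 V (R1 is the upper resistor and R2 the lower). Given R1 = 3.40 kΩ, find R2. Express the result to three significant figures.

Required fraction k = V_out/V_DC = 0.4400.
Rearranging, R2 = R1·k/(1−k) = 3.40 × 0.7857 = 2.671 kΩ.

R2 ≈ 2.67 kΩ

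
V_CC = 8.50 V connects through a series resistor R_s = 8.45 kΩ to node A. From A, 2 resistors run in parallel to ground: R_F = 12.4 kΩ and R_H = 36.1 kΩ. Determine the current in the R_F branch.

I ≈ 0.358 mA

Combine the parallel branches: R_p = (1/12.4 + 1/36.1)⁻¹ = 9.230 kΩ.
Node voltage V_A = V_CC · R_p/(R_s + R_p) = 8.50 × 0.5221 = 4.437 V.
I(R_F) = V_A / R_F = 4.437/12.4 = 0.3579 mA.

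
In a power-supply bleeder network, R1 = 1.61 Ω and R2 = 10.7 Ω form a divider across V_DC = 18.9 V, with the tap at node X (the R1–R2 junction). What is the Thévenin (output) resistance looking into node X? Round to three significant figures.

With V_DC suppressed (replaced by a short), R_th = R1 ‖ R2 = (1.610 × 10.7)/(1.610 + 10.7) = 1.399 Ω.

R_th ≈ 1.40 Ω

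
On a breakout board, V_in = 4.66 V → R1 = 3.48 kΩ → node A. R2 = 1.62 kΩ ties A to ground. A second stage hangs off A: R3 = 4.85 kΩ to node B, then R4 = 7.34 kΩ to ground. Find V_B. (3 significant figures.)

V_B ≈ 0.817 V

Looking into the second stage from A: R3 + R4 = 12.19 kΩ appears in parallel with R2.
R2 ‖ (R3+R4) = 1.430 kΩ.
First divider: V_A = V_in · 1.430/(3.48 + 1.430) = 1.357 V.
Then the unloaded second divider: V_B = V_A × R4/(R3+R4) = 1.357 × 0.6021 = 0.8172 V.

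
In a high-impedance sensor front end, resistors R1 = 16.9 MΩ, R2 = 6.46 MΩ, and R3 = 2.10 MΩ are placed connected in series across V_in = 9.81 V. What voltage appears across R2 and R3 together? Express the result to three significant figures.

Total series resistance ΣR = 16.9 + 6.46 + 2.10 = 25.46 MΩ.
R_{R2..R3} = 6.46 + 2.10 = 8.560 MΩ.
By the voltage-divider rule, V = 9.81 × 8.560/25.46 = 3.298 V.

V ≈ 3.30 V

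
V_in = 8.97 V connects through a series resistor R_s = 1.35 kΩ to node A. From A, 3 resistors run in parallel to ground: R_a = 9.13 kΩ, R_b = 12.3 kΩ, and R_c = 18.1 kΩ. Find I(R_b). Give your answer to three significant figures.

I ≈ 0.547 mA

Parallel bank: R_p = 1/(1/9.13 + 1/12.3 + 1/18.1) = 4.064 kΩ.
V_A by voltage divider: V_A = 8.97 × 4.064/(1.35 + 4.064) = 6.733 V.
I(R_b) = V_A / R_b = 6.733/12.3 = 0.5474 mA.
(Equivalently: I_total = 1.657 mA, then current-divider fraction G_k/ΣG = 0.3304.)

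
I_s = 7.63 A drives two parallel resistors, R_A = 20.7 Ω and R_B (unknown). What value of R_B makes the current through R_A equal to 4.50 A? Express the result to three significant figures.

Two-branch current divider: I_A = I_s · R_B/(R_A + R_B).
4.50/7.63 = R_B/(R_A + R_B) → R_B = R_A · (0.5898)/(1 − 0.5898) = 20.7 × 1.438 = 29.76 Ω.

R_B ≈ 29.8 Ω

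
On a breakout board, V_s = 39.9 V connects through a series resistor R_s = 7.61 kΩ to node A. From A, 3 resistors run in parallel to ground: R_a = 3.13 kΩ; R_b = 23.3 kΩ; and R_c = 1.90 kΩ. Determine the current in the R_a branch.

Combine the parallel branches: R_p = (1/3.13 + 1/23.3 + 1/1.90)⁻¹ = 1.125 kΩ.
V_A by voltage divider: V_A = 39.9 × 1.125/(7.61 + 1.125) = 5.140 V.
I(R_a) = V_A / R_a = 5.140/3.13 = 1.642 mA.

I ≈ 1.64 mA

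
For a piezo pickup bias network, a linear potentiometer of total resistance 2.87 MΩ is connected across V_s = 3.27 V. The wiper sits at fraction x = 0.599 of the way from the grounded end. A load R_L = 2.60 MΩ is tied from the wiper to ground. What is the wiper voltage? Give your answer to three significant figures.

V_out ≈ 1.55 V

Lower segment x·R_p = 1.719 MΩ; upper segment (1−x)·R_p = 1.151 MΩ.
Lower segment in parallel with the load: 1.719 ‖ 2.60 = 1.035 MΩ.
Loaded-divider output: V_out = 3.27 × 0.4735 = 1.548 V.
(Unloaded: V_out = x·V_s = 1.96 V.)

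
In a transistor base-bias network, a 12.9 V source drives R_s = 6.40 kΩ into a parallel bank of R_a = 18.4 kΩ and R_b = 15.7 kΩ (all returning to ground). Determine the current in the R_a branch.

I ≈ 0.399 mA

Equivalent of the parallel group: R_p = 8.472 kΩ.
V_A by voltage divider: V_A = 12.9 × 8.472/(6.40 + 8.472) = 7.348 V.
I(R_a) = V_A / R_a = 7.348/18.4 = 0.3994 mA.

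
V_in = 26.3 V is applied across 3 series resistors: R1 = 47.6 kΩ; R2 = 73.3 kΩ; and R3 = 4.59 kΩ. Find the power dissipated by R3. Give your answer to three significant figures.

P ≈ 0.202 mW

Series current I = V_in/ΣR = 26.3/125.5 = 0.2096 mA.
V(R3) = I·R = 0.9620 V; P = V·I = 0.9620 × 0.2096 = 0.2016 mW.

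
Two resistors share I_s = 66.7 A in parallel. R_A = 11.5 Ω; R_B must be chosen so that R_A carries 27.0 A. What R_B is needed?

In a two-way split, I_A/I_s = R_B/(R_A + R_B).
With f = 0.4048, R_B = R_A · f/(1−f) = 11.5 × 0.6801 = 7.821 Ω.

R_B ≈ 7.82 Ω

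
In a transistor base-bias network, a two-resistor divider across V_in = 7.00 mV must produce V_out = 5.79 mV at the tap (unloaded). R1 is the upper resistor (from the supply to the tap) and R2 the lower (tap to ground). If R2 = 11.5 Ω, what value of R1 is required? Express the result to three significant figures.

V_out/V_in = R2/(R1+R2) = 0.8271.
So R1 = R2 · (V_in/V_out − 1) = 11.5 × (7.00/5.79 − 1) = 11.5 × 0.2090 = 2.403 Ω.

R1 ≈ 2.40 Ω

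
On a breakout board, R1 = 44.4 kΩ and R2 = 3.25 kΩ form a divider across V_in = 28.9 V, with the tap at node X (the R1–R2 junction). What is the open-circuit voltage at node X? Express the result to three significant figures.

With X open, the divider is unloaded: V_th = 28.9 × 3.25/47.65 = 1.971 V.

V_th ≈ 1.97 V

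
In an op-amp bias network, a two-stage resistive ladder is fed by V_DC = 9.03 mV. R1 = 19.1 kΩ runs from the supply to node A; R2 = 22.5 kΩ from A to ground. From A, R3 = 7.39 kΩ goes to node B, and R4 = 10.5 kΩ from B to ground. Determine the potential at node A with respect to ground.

Looking into the second stage from A: R3 + R4 = 17.89 kΩ appears in parallel with R2.
Effective lower resistance at A: R2 ‖ 17.89 = 9.966 kΩ.
So V_A = 9.03 × 0.3429 = 3.096 mV.

V_A ≈ 3.10 mV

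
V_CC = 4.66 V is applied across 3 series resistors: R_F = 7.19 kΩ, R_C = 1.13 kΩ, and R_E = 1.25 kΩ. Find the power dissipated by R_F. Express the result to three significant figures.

The common current is I = 4.66/9.570 = 0.4869 mA.
P = I²R = 0.2371 × 7.19 = 1.705 mW.

P ≈ 1.70 mW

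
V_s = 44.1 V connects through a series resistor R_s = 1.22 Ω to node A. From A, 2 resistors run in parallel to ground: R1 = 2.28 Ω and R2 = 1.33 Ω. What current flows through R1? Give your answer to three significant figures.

I ≈ 7.89 A

Equivalent of the parallel group: R_p = 0.8400 Ω.
Node voltage V_A = V_s · R_p/(R_s + R_p) = 44.1 × 0.4078 = 17.98 V.
I(R1) = V_A / R1 = 17.98/2.28 = 7.887 A.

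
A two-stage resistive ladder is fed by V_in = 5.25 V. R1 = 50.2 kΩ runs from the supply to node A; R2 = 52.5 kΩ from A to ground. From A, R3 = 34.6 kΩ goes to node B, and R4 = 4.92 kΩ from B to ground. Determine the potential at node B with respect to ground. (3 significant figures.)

Node A sees R2 in parallel with the series input of stage 2, R3 + R4 = 39.52 kΩ.
Effective lower resistance at A: R2 ‖ 39.52 = 22.55 kΩ.
First divider: V_A = V_in · 22.55/(50.2 + 22.55) = 1.627 V.
V_B = V_A × 0.1245 = 0.2026 V.

V_B ≈ 0.203 V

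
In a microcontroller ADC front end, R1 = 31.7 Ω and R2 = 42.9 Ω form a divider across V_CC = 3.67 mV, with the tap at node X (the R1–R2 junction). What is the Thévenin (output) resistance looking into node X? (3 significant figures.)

With V_CC suppressed (replaced by a short), R_th = R1 ‖ R2 = (31.70 × 42.9)/(31.70 + 42.9) = 18.23 Ω.

R_th ≈ 18.2 Ω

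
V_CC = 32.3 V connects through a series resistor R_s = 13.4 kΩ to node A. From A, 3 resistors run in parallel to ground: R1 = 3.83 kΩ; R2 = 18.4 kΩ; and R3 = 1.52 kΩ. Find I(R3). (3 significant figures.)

I ≈ 1.51 mA

Combine the parallel branches: R_p = (1/3.83 + 1/18.4 + 1/1.52)⁻¹ = 1.027 kΩ.
Node voltage V_A = V_CC · R_p/(R_s + R_p) = 32.3 × 0.07121 = 2.300 V.
Branch current I = V_A/R3 = 2.300/1.52 = 1.513 mA.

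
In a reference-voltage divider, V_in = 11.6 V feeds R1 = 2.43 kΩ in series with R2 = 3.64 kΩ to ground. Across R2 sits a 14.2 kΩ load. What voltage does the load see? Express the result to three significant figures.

First combine the lower leg with the load: R2 ‖ R_L = 2.897 kΩ.
Now apply the divider: V_out = 11.6 × 0.5439 = 6.309 V.
(Unloaded it would be 6.96 V; the load pulls it down.)

V_out ≈ 6.31 V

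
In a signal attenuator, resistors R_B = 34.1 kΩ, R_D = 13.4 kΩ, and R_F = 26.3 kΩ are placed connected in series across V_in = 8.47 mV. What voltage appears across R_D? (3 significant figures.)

V ≈ 1.54 mV

Series total: ΣR = 34.1 + 13.4 + 26.3 = 73.80 kΩ.
V = V_in · R/ΣR = 8.47 × 0.1816 = 1.538 mV.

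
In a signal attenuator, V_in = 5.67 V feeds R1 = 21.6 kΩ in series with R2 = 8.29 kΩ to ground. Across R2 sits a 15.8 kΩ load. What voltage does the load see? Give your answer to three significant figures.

First combine the lower leg with the load: R2 ‖ R_L = 5.437 kΩ.
Then V_out = V_in · R2'/(R1 + R2') = 5.67 × 5.437/27.04 = 1.140 V.

V_out ≈ 1.14 V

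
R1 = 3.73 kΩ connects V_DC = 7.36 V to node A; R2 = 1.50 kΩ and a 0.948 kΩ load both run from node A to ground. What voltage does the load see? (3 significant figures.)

V_out ≈ 0.992 V

R2 ‖ R_L = (1.50 × 0.948)/(1.50 + 0.948) = 0.5809 kΩ.
Voltage divider with the loaded lower leg: V_out = 7.36 × 0.5809/(3.73 + 0.5809) = 7.36 × 0.1347 = 0.9917 V.
(Unloaded it would be 2.11 V; the load pulls it down.)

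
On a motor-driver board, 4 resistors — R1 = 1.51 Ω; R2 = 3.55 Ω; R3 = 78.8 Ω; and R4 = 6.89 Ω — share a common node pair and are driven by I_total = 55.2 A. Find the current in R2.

Conductances: ΣG = 1/1.51 + 1/3.55 + 1/78.8 + 1/6.89 = 1.102 (1/Ω).
By the current-divider rule, I = I_total · G_k/ΣG = 55.2 × 0.2557 = 14.11 A.

I ≈ 14.1 A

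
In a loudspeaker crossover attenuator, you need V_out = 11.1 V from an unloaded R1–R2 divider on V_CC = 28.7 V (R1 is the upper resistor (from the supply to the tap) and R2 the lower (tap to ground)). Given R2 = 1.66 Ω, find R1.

R1 ≈ 2.63 Ω

The divider ratio is R2/(R1+R2) = 11.1/28.7 = 0.3868.
R1 = R2·(1/k − 1) = 1.66 × 1.586 = 2.632 Ω.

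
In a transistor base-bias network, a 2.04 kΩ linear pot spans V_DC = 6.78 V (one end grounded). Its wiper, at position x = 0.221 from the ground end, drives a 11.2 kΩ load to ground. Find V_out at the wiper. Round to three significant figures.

V_out ≈ 1.45 V

Split the track: R_lower = x·R_p = 0.4508 kΩ, R_upper = (1−x)·R_p = 1.589 kΩ.
(x·R_p) ‖ R_L = 0.4334 kΩ.
V_out = 6.78 × 0.4334/(1.589 + 0.4334) = 1.453 V.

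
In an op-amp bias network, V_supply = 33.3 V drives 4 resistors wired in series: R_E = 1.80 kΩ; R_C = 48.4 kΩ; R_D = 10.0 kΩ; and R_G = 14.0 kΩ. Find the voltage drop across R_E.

ΣR = 1.80 + 48.4 + 10.0 + 14.0 = 74.20 kΩ.
V = V_supply · R/ΣR = 33.3 × 0.02426 = 0.8078 V.

V ≈ 0.808 V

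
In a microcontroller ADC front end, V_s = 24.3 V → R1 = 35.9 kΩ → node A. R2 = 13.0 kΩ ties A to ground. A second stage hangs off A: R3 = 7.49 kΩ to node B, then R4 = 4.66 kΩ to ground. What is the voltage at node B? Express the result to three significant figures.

V_B ≈ 1.39 V

The second stage (R3 + R4 = 12.15 kΩ) loads node A in parallel with R2.
Effective lower resistance at A: R2 ‖ 12.15 = 6.280 kΩ.
So V_A = 24.3 × 0.1489 = 3.618 V.
Stage 2 is unloaded, so V_B = V_A · R4/(R3+R4) = 3.618 × 4.66/12.15 = 1.388 V.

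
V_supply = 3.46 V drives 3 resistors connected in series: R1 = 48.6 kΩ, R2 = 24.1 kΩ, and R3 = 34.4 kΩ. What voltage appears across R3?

V ≈ 1.11 V

Total series resistance ΣR = 48.6 + 24.1 + 34.4 = 107.1 kΩ.
V = V_supply · R/ΣR = 3.46 × 0.3212 = 1.111 V.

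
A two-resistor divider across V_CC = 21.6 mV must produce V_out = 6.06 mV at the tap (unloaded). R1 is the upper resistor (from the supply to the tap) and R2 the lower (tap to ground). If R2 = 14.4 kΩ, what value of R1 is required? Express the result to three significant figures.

Required fraction k = V_out/V_CC = 0.2806.
So R1 = R2 · (V_CC/V_out − 1) = 14.4 × (21.6/6.06 − 1) = 14.4 × 2.564 = 36.93 kΩ.

R1 ≈ 36.9 kΩ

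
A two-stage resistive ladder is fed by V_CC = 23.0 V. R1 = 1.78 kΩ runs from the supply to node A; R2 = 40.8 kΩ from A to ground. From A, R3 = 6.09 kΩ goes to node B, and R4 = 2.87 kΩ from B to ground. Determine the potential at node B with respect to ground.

V_B ≈ 5.93 V

The second stage (R3 + R4 = 8.960 kΩ) loads node A in parallel with R2.
R2 ‖ (R3+R4) = 7.347 kΩ.
V_A = 23.0 × 7.347/(1.78 + 7.347) = 18.51 V.
Stage 2 is unloaded, so V_B = V_A · R4/(R3+R4) = 18.51 × 2.87/8.960 = 5.930 V.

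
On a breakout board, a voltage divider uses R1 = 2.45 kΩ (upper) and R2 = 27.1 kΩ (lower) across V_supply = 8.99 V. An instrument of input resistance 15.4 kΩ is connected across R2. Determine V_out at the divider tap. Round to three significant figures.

V_out ≈ 7.19 V

The load sits in parallel with R2, giving an effective lower resistance R2' = R2·R_L/(R2+R_L) = 9.820 kΩ.
Then V_out = V_supply · R2'/(R1 + R2') = 8.99 × 9.820/12.27 = 7.195 V.
(Unloaded it would be 8.24 V; the load pulls it down.)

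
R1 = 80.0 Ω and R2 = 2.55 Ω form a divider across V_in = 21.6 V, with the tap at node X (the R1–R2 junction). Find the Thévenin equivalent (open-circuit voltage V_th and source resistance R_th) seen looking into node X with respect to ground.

V_th ≈ 0.667 V, R_th ≈ 2.47 Ω

Open-circuit (no load on X): V_th = V_in · R2/(R1 + R2) = 21.6 × 2.55/(80.00 + 2.55) = 0.6672 V.
Zeroing V_in shorts the top of R1 to ground, so R_th = R1 ‖ R2 = 2.471 Ω.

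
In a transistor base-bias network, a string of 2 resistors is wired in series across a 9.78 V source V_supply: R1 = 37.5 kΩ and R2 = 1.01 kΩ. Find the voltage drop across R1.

Series total: ΣR = 37.5 + 1.01 = 38.51 kΩ.
Voltage divider: V = V_supply · (37.50 / 38.51) = 9.78 × 0.9738 = 9.524 V.

V ≈ 9.52 V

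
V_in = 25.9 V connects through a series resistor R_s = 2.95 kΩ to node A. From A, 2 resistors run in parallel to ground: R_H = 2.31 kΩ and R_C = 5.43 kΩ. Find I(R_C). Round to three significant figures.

Parallel bank: R_p = 1/(1/2.31 + 1/5.43) = 1.621 kΩ.
V_A = 25.9 × 1.621/4.571 = 9.183 V.
Branch current I = V_A/R_C = 9.183/5.43 = 1.691 mA.

I ≈ 1.69 mA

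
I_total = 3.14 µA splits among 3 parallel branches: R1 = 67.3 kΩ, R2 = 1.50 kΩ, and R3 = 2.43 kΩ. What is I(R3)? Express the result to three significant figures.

ΣG = 1/67.3 + 1/1.50 + 1/2.43 = 1.093.
R3 takes the fraction G_k/ΣG = 0.4115/1.093 = 0.3765, so I = 3.14 × 0.3765 = 1.182 µA.

I ≈ 1.18 µA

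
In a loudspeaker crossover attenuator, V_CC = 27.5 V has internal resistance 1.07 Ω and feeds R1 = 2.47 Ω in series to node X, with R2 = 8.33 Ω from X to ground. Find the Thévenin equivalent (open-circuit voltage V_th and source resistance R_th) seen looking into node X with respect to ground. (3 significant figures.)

V_th ≈ 19.3 V, R_th ≈ 2.48 Ω

R1' = 1.07 + 2.47 = 3.540 Ω (source resistance + R1).
Open-circuit (no load on X): V_th = V_CC · R2/(R1' + R2) = 27.5 × 8.33/(3.540 + 8.33) = 19.30 V.
Looking into X with the source shorted: R_th = R1'·R2/(R1'+R2) = 3.540 × 8.33/11.87 = 2.484 Ω.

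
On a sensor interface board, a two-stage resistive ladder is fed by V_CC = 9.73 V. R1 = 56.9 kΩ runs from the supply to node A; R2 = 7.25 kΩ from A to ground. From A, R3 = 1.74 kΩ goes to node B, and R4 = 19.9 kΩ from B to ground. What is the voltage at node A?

Looking into the second stage from A: R3 + R4 = 21.64 kΩ appears in parallel with R2.
Effective lower resistance at A: R2 ‖ 21.64 = 5.431 kΩ.
First divider: V_A = V_CC · 5.431/(56.9 + 5.431) = 0.8477 V.

V_A ≈ 0.848 V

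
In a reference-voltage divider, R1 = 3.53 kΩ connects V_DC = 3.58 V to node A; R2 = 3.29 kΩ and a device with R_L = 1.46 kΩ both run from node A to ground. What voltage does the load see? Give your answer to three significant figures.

V_out ≈ 0.797 V

First combine the lower leg with the load: R2 ‖ R_L = 1.011 kΩ.
Now apply the divider: V_out = 3.58 × 0.2227 = 0.7972 V.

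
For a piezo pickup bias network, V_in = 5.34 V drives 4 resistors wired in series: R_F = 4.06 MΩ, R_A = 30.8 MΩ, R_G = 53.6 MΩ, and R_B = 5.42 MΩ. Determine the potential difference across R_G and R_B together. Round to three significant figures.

V ≈ 3.36 V

Total series resistance ΣR = 4.06 + 30.8 + 53.6 + 5.42 = 93.88 MΩ.
R_{R_G..R_B} = 53.6 + 5.42 = 59.02 MΩ.
V = V_in · R/ΣR = 5.34 × 0.6287 = 3.357 V.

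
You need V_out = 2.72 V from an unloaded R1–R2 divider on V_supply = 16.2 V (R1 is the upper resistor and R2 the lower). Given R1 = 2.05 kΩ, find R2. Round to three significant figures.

The divider ratio is R2/(R1+R2) = 2.72/16.2 = 0.1679.
R2 = R1 · 0.1679/(1 − 0.1679) = 0.4136 kΩ.

R2 ≈ 0.414 kΩ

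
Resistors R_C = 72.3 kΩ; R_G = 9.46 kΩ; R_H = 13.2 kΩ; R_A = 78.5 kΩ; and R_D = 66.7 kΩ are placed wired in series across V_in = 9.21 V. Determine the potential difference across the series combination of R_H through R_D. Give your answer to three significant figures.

Total series resistance ΣR = 72.3 + 9.46 + 13.2 + 78.5 + 66.7 = 240.2 kΩ.
R_{R_H..R_D} = 13.2 + 78.5 + 66.7 = 158.4 kΩ.
By the voltage-divider rule, V = 9.21 × 158.4/240.2 = 6.075 V.

V ≈ 6.07 V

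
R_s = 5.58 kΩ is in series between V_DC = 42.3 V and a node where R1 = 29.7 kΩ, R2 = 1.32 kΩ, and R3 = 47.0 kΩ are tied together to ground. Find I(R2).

I ≈ 5.79 mA

Combine the parallel branches: R_p = (1/29.7 + 1/1.32 + 1/47.0)⁻¹ = 1.231 kΩ.
V_A by voltage divider: V_A = 42.3 × 1.231/(5.58 + 1.231) = 7.644 V.
I(R2) = V_A / R2 = 7.644/1.32 = 5.791 mA.
(Equivalently: I_total = 6.211 mA, then current-divider fraction G_k/ΣG = 0.9324.)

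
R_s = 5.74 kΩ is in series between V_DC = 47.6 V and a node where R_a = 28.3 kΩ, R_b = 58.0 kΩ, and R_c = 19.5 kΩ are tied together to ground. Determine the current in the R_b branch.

I ≈ 0.514 mA

Combine the parallel branches: R_p = (1/28.3 + 1/58.0 + 1/19.5)⁻¹ = 9.628 kΩ.
V_A by voltage divider: V_A = 47.6 × 9.628/(5.74 + 9.628) = 29.82 V.
Branch current I = V_A/R_b = 29.82/58.0 = 0.5142 mA.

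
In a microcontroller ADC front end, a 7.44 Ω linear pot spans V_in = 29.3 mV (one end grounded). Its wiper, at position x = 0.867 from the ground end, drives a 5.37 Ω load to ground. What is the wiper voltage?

Lower segment x·R_p = 6.450 Ω; upper segment (1−x)·R_p = 0.9895 Ω.
R_L loads the lower segment: effective lower R = 2.930 Ω.
Loaded-divider output: V_out = 29.3 × 0.7476 = 21.90 mV.
(Unloaded: V_out = x·V_in = 25.4 mV.)

V_out ≈ 21.9 mV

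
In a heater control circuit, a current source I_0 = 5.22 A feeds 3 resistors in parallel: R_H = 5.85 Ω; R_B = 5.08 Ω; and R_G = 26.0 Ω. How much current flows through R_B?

Total conductance ΣG = 1/5.85 + 1/5.08 + 1/26.0 = 0.4063 (units of 1/Ω).
R_B takes the fraction G_k/ΣG = 0.1969/0.4063 = 0.4846, so I = 5.22 × 0.4846 = 2.529 A.

I ≈ 2.53 A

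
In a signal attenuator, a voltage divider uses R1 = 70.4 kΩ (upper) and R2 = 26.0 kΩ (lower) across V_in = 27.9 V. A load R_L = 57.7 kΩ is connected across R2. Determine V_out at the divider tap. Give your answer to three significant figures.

R2 ‖ R_L = (26.0 × 57.7)/(26.0 + 57.7) = 17.92 kΩ.
Now apply the divider: V_out = 27.9 × 0.2029 = 5.662 V.
(Unloaded it would be 7.52 V; the load pulls it down.)

V_out ≈ 5.66 V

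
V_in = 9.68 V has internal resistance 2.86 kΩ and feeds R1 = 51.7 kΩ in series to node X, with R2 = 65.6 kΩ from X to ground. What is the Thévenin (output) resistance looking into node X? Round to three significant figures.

R1' = 2.86 + 51.7 = 54.56 kΩ (source resistance + R1).
Looking into X with the source shorted: R_th = R1'·R2/(R1'+R2) = 54.56 × 65.6/120.2 = 29.79 kΩ.

R_th ≈ 29.8 kΩ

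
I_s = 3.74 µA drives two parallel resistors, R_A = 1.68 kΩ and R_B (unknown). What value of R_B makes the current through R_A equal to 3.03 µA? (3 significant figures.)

Two-branch current divider: I_A = I_s · R_B/(R_A + R_B).
3.03/3.74 = R_B/(R_A + R_B) → R_B = R_A · (0.8102)/(1 − 0.8102) = 1.68 × 4.268 = 7.170 kΩ.

R_B ≈ 7.17 kΩ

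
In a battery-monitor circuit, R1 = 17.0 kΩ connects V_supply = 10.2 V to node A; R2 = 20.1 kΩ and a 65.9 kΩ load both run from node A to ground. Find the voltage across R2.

R2 ‖ R_L = (20.1 × 65.9)/(20.1 + 65.9) = 15.40 kΩ.
Voltage divider with the loaded lower leg: V_out = 10.2 × 15.40/(17.0 + 15.40) = 10.2 × 0.4753 = 4.849 V.
(Unloaded it would be 5.53 V; the load pulls it down.)

V_out ≈ 4.85 V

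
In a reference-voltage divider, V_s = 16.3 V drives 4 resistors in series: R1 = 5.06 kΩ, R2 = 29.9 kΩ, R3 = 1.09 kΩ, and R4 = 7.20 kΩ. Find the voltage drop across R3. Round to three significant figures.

ΣR = 5.06 + 29.9 + 1.09 + 7.20 = 43.25 kΩ.
By the voltage-divider rule, V = 16.3 × 1.090/43.25 = 0.4108 V.

V ≈ 0.411 V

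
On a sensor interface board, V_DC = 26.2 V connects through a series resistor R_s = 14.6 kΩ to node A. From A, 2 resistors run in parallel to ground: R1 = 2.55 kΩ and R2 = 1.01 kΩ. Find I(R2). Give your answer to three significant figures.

I ≈ 1.22 mA

Combine the parallel branches: R_p = (1/2.55 + 1/1.01)⁻¹ = 0.7235 kΩ.
V_A = 26.2 × 0.7235/15.32 = 1.237 V.
Branch current I = V_A/R2 = 1.237/1.01 = 1.225 mA.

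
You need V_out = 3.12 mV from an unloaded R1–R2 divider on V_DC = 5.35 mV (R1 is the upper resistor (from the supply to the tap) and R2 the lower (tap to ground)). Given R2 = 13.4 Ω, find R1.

V_out/V_DC = R2/(R1+R2) = 0.5832.
R1 = R2·(1/k − 1) = 13.4 × 0.7147 = 9.578 Ω.

R1 ≈ 9.58 Ω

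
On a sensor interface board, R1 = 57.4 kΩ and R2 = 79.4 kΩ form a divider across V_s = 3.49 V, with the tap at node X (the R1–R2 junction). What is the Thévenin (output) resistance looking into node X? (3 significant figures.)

With V_s suppressed (replaced by a short), R_th = R1 ‖ R2 = (57.40 × 79.4)/(57.40 + 79.4) = 33.32 kΩ.

R_th ≈ 33.3 kΩ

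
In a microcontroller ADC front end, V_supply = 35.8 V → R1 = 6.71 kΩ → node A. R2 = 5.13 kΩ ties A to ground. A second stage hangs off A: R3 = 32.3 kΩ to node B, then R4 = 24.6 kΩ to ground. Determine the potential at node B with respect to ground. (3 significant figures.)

V_B ≈ 6.38 V

Node A sees R2 in parallel with the series input of stage 2, R3 + R4 = 56.90 kΩ.
R2 ‖ (R3+R4) = 4.706 kΩ.
First divider: V_A = V_supply · 4.706/(6.71 + 4.706) = 14.76 V.
V_B = V_A × 0.4323 = 6.380 V.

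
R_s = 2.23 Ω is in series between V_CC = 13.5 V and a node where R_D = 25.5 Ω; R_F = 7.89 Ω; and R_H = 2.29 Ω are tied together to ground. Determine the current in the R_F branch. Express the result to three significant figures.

Equivalent of the parallel group: R_p = 1.659 Ω.
V_A by voltage divider: V_A = 13.5 × 1.659/(2.23 + 1.659) = 5.760 V.
Branch current I = V_A/R_F = 5.760/7.89 = 0.7300 A.

I ≈ 0.730 A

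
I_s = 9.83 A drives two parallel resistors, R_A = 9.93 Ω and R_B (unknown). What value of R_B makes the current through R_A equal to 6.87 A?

R_B ≈ 23.0 Ω

In a two-way split, I_A/I_s = R_B/(R_A + R_B).
6.87/9.83 = R_B/(R_A + R_B) → R_B = R_A · (0.6989)/(1 − 0.6989) = 9.93 × 2.321 = 23.05 Ω.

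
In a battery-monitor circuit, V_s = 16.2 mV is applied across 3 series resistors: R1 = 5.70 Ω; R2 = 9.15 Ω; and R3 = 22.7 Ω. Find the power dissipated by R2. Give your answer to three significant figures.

ΣR = 37.55 Ω → I = 16.2/37.55 = 0.4314 mA.
V(R2) = I·R = 3.948 mV; P = V·I = 3.948 × 0.4314 = 1.703 µW.

P ≈ 1.70 µW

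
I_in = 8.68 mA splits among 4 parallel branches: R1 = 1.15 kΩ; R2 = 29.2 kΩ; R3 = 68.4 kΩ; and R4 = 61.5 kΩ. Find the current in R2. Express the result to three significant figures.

Total conductance ΣG = 1/1.15 + 1/29.2 + 1/68.4 + 1/61.5 = 0.9347 (units of 1/kΩ).
Current divider: I(R2) = I_in · G_k/ΣG = 8.68 × (0.03425/0.9347) = 8.68 × 0.03664 = 0.3180 mA.

I ≈ 0.318 mA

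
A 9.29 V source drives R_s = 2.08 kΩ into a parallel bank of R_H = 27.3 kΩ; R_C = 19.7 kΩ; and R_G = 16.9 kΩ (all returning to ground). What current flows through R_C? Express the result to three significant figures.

I ≈ 0.361 mA

Equivalent of the parallel group: R_p = 6.823 kΩ.
Node voltage V_A = V_DC · R_p/(R_s + R_p) = 9.29 × 0.7664 = 7.120 V.
I(R_C) = V_A / R_C = 7.120/19.7 = 0.3614 mA.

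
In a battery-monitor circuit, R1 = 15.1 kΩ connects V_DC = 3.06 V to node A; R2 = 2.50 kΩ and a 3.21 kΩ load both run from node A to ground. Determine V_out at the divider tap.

The load sits in parallel with R2, giving an effective lower resistance R2' = R2·R_L/(R2+R_L) = 1.405 kΩ.
Now apply the divider: V_out = 3.06 × 0.08515 = 0.2606 V.
(Unloaded it would be 0.435 V; the load pulls it down.)

V_out ≈ 0.261 V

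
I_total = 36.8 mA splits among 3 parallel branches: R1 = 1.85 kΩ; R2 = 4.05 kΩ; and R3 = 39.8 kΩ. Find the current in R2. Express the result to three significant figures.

Conductances: ΣG = 1/1.85 + 1/4.05 + 1/39.8 = 0.8126 (1/kΩ).
By the current-divider rule, I = I_total · G_k/ΣG = 36.8 × 0.3039 = 11.18 mA.

I ≈ 11.2 mA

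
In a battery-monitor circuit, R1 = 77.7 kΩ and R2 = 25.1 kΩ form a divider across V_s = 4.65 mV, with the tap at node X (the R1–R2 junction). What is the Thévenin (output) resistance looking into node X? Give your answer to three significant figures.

R_th ≈ 19.0 kΩ

Zeroing V_s shorts the top of R1 to ground, so R_th = R1 ‖ R2 = 18.97 kΩ.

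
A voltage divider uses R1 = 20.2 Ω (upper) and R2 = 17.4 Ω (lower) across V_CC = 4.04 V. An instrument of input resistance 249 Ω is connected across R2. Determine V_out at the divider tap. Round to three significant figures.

V_out ≈ 1.80 V

First combine the lower leg with the load: R2 ‖ R_L = 16.26 Ω.
Voltage divider with the loaded lower leg: V_out = 4.04 × 16.26/(20.2 + 16.26) = 4.04 × 0.4460 = 1.802 V.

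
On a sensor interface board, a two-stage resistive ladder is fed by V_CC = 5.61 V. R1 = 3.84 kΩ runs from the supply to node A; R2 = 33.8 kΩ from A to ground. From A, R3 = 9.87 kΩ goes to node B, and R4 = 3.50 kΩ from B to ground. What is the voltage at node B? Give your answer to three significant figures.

Looking into the second stage from A: R3 + R4 = 13.37 kΩ appears in parallel with R2.
R2 ‖ (R3+R4) = 9.580 kΩ.
First divider: V_A = V_CC · 9.580/(3.84 + 9.580) = 4.005 V.
Then the unloaded second divider: V_B = V_A × R4/(R3+R4) = 4.005 × 0.2618 = 1.048 V.

V_B ≈ 1.05 V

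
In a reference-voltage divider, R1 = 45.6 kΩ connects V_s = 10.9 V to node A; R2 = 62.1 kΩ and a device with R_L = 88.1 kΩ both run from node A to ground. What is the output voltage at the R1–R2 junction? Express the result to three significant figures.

V_out ≈ 4.84 V

The load sits in parallel with R2, giving an effective lower resistance R2' = R2·R_L/(R2+R_L) = 36.42 kΩ.
Voltage divider with the loaded lower leg: V_out = 10.9 × 36.42/(45.6 + 36.42) = 10.9 × 0.4441 = 4.840 V.
(Unloaded it would be 6.28 V; the load pulls it down.)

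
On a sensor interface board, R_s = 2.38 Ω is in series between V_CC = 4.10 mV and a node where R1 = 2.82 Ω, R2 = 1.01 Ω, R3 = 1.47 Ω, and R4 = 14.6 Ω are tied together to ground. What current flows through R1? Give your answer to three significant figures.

Combine the parallel branches: R_p = (1/2.82 + 1/1.01 + 1/1.47 + 1/14.6)⁻¹ = 0.4777 Ω.
V_A by voltage divider: V_A = 4.10 × 0.4777/(2.38 + 0.4777) = 0.6853 mV.
I(R1) = V_A / R1 = 0.6853/2.82 = 0.2430 mA.

I ≈ 0.243 mA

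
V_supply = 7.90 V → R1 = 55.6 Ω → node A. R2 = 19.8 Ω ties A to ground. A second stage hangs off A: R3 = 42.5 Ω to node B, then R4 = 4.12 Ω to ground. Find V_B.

V_B ≈ 0.140 V

The second stage (R3 + R4 = 46.62 Ω) loads node A in parallel with R2.
Effective lower resistance at A: R2 ‖ 46.62 = 13.90 Ω.
So V_A = 7.90 × 0.2000 = 1.580 V.
V_B = V_A × 0.08837 = 0.1396 V.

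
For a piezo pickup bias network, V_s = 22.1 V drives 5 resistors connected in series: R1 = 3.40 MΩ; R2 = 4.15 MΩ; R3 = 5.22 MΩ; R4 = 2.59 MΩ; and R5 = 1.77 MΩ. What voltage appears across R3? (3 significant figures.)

V ≈ 6.73 V

Series total: ΣR = 3.40 + 4.15 + 5.22 + 2.59 + 1.77 = 17.13 MΩ.
Voltage divider: V = V_s · (5.220 / 17.13) = 22.1 × 0.3047 = 6.735 V.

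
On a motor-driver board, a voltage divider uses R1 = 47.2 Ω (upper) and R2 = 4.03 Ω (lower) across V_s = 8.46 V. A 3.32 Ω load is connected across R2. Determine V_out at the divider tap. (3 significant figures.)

V_out ≈ 0.314 V

First combine the lower leg with the load: R2 ‖ R_L = 1.820 Ω.
Now apply the divider: V_out = 8.46 × 0.03713 = 0.3142 V.
(Unloaded it would be 0.666 V; the load pulls it down.)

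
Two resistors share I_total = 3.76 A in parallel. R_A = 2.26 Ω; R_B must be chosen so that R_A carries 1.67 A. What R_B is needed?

R_B ≈ 1.81 Ω

In a two-way split, I_A/I_total = R_B/(R_A + R_B).
1.67/3.76 = R_B/(R_A + R_B) → R_B = R_A · (0.4441)/(1 − 0.4441) = 2.26 × 0.7990 = 1.806 Ω.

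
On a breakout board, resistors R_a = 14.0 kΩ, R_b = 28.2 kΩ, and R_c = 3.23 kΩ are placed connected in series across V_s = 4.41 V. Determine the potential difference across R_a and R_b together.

V ≈ 4.10 V

Series total: ΣR = 14.0 + 28.2 + 3.23 = 45.43 kΩ.
R_{R_a..R_b} = 14.0 + 28.2 = 42.20 kΩ.
V = V_s · R/ΣR = 4.41 × 0.9289 = 4.096 V.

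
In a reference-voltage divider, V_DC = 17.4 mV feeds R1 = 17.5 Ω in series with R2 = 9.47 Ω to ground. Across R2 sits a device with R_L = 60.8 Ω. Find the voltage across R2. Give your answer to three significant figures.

R2 ‖ R_L = (9.47 × 60.8)/(9.47 + 60.8) = 8.194 Ω.
Voltage divider with the loaded lower leg: V_out = 17.4 × 8.194/(17.5 + 8.194) = 17.4 × 0.3189 = 5.549 mV.

V_out ≈ 5.55 mV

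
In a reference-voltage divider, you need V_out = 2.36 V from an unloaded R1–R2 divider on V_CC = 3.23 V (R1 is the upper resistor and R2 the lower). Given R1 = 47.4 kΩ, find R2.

R2 ≈ 129 kΩ

V_out/V_CC = R2/(R1+R2) = 0.7307.
So R2 = R1 · V_out/(V_CC − V_out) = 47.4 × 2.36/(3.23 − 2.36) = 47.4 × 2.713 = 128.6 kΩ.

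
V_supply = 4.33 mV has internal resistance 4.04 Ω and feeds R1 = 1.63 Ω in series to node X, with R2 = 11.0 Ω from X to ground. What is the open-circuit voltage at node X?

V_th ≈ 2.86 mV

R1' = 4.04 + 1.63 = 5.670 Ω (source resistance + R1).
Open-circuit (no load on X): V_th = V_supply · R2/(R1' + R2) = 4.33 × 11.0/(5.670 + 11.0) = 2.857 mV.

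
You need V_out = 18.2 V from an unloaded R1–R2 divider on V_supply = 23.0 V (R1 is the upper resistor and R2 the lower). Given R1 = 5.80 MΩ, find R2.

V_out/V_supply = R2/(R1+R2) = 0.7913.
Rearranging, R2 = R1·k/(1−k) = 5.80 × 3.792 = 21.99 MΩ.

R2 ≈ 22.0 MΩ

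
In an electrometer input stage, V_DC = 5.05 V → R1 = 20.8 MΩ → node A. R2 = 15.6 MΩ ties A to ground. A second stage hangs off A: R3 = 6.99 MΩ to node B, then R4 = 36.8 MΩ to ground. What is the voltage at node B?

V_B ≈ 1.51 V

The second stage (R3 + R4 = 43.79 MΩ) loads node A in parallel with R2.
Effective lower resistance at A: R2 ‖ 43.79 = 11.50 MΩ.
First divider: V_A = V_DC · 11.50/(20.8 + 11.50) = 1.798 V.
Stage 2 is unloaded, so V_B = V_A · R4/(R3+R4) = 1.798 × 36.8/43.79 = 1.511 V.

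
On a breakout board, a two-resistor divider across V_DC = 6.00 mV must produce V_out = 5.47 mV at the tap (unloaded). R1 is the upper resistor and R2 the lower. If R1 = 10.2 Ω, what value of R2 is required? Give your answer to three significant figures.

The divider ratio is R2/(R1+R2) = 5.47/6.00 = 0.9117.
Rearranging, R2 = R1·k/(1−k) = 10.2 × 10.32 = 105.3 Ω.

R2 ≈ 105 Ω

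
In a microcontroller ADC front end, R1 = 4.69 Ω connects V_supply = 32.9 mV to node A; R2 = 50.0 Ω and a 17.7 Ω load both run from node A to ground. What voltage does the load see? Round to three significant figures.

V_out ≈ 24.2 mV

The load sits in parallel with R2, giving an effective lower resistance R2' = R2·R_L/(R2+R_L) = 13.07 Ω.
Voltage divider with the loaded lower leg: V_out = 32.9 × 13.07/(4.69 + 13.07) = 32.9 × 0.7360 = 24.21 mV.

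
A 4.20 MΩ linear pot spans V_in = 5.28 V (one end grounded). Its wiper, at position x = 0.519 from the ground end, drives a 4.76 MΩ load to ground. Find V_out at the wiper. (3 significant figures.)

V_out ≈ 2.25 V

The pot divides into 2.020 MΩ above the wiper and 2.180 MΩ below.
R_L loads the lower segment: effective lower R = 1.495 MΩ.
V_out = 5.28 × 1.495/(2.020 + 1.495) = 2.246 V.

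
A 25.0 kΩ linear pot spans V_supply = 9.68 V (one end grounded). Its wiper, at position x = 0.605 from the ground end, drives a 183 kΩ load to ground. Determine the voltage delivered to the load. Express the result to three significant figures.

Lower segment x·R_p = 15.12 kΩ; upper segment (1−x)·R_p = 9.875 kΩ.
Lower segment in parallel with the load: 15.12 ‖ 183 = 13.97 kΩ.
V_out = 9.68 × 13.97/(9.875 + 13.97) = 5.671 V.

V_out ≈ 5.67 V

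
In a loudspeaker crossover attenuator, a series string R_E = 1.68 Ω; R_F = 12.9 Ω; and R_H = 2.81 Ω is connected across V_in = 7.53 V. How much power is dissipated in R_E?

Series current I = V_in/ΣR = 7.53/17.39 = 0.4330 A.
V(R_E) = I·R = 0.7275 V; P = V·I = 0.7275 × 0.4330 = 0.3150 W.

P ≈ 0.315 W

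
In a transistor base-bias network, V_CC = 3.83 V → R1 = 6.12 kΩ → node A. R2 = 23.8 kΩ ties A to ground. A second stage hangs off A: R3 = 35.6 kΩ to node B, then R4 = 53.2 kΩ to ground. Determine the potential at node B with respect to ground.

Node A sees R2 in parallel with the series input of stage 2, R3 + R4 = 88.80 kΩ.
R2 ‖ (R3+R4) = 18.77 kΩ.
So V_A = 3.83 × 0.7541 = 2.888 V.
Stage 2 is unloaded, so V_B = V_A · R4/(R3+R4) = 2.888 × 53.2/88.80 = 1.730 V.

V_B ≈ 1.73 V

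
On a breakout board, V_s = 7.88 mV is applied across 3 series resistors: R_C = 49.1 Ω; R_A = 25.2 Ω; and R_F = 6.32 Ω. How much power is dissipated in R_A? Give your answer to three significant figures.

The common current is I = 7.88/80.62 = 0.09774 mA.
V(R_A) = I·R = 2.463 mV; P = V·I = 2.463 × 0.09774 = 0.2408 µW.

P ≈ 0.241 µW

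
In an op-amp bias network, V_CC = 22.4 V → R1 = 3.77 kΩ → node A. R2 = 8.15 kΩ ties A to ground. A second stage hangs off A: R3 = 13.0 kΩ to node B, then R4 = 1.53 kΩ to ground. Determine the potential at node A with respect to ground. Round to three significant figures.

Looking into the second stage from A: R3 + R4 = 14.53 kΩ appears in parallel with R2.
Effective lower resistance at A: R2 ‖ 14.53 = 5.221 kΩ.
First divider: V_A = V_CC · 5.221/(3.77 + 5.221) = 13.01 V.

V_A ≈ 13.0 V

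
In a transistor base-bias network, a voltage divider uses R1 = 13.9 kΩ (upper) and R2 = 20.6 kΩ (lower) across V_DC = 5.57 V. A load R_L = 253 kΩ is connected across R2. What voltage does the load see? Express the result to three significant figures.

V_out ≈ 3.22 V

First combine the lower leg with the load: R2 ‖ R_L = 19.05 kΩ.
Voltage divider with the loaded lower leg: V_out = 5.57 × 19.05/(13.9 + 19.05) = 5.57 × 0.5781 = 3.220 V.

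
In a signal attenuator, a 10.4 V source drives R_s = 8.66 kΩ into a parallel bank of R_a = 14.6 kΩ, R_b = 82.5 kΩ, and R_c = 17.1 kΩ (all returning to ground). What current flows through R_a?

Equivalent of the parallel group: R_p = 7.189 kΩ.
V_A by voltage divider: V_A = 10.4 × 7.189/(8.66 + 7.189) = 4.718 V.
Branch current I = V_A/R_a = 4.718/14.6 = 0.3231 mA.

I ≈ 0.323 mA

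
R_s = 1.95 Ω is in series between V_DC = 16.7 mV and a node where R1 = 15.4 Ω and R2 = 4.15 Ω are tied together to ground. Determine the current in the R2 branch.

I ≈ 2.52 mA

Combine the parallel branches: R_p = (1/15.4 + 1/4.15)⁻¹ = 3.269 Ω.
V_A by voltage divider: V_A = 16.7 × 3.269/(1.95 + 3.269) = 10.46 mV.
I(R2) = V_A / R2 = 10.46/4.15 = 2.521 mA.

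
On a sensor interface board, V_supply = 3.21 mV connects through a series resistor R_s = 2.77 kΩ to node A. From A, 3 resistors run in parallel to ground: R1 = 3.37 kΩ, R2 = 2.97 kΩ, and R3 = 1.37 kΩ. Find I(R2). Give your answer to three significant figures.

I ≈ 0.226 µA

Combine the parallel branches: R_p = (1/3.37 + 1/2.97 + 1/1.37)⁻¹ = 0.7335 kΩ.
V_A by voltage divider: V_A = 3.21 × 0.7335/(2.77 + 0.7335) = 0.6720 mV.
Branch current I = V_A/R2 = 0.6720/2.97 = 0.2263 µA.
(Equivalently: I_total = 0.9162 µA, then current-divider fraction G_k/ΣG = 0.2470.)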